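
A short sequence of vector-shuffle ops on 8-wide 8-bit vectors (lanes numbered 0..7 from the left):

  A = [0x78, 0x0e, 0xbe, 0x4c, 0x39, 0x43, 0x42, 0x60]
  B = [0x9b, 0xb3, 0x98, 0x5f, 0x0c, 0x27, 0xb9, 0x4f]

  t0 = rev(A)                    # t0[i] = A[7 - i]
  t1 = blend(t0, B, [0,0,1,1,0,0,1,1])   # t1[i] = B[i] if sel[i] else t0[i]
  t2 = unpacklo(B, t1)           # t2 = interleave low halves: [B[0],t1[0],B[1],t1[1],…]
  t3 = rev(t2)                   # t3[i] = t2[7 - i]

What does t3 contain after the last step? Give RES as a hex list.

RES = [ 0x5f  0x5f  0x98  0x98  0x42  0xb3  0x60  0x9b ]

t0 = [0x60, 0x42, 0x43, 0x39, 0x4c, 0xbe, 0x0e, 0x78]
t1 = [0x60, 0x42, 0x98, 0x5f, 0x4c, 0xbe, 0xb9, 0x4f]
t2 = [0x9b, 0x60, 0xb3, 0x42, 0x98, 0x98, 0x5f, 0x5f]
t3 = [0x5f, 0x5f, 0x98, 0x98, 0x42, 0xb3, 0x60, 0x9b]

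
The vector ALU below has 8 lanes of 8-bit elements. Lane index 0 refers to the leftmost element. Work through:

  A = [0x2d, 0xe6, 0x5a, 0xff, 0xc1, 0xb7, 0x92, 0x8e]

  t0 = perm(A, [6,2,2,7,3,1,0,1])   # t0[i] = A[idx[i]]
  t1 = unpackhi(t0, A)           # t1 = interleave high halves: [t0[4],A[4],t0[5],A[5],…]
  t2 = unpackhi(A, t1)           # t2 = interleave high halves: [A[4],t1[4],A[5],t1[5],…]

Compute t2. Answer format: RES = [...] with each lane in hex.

RES = [ 0xc1  0x2d  0xb7  0x92  0x92  0xe6  0x8e  0x8e ]

→ t0 |92|5a|5a|8e|ff|e6|2d|e6|
→ t1 |ff|c1|e6|b7|2d|92|e6|8e|
→ t2 |c1|2d|b7|92|92|e6|8e|8e|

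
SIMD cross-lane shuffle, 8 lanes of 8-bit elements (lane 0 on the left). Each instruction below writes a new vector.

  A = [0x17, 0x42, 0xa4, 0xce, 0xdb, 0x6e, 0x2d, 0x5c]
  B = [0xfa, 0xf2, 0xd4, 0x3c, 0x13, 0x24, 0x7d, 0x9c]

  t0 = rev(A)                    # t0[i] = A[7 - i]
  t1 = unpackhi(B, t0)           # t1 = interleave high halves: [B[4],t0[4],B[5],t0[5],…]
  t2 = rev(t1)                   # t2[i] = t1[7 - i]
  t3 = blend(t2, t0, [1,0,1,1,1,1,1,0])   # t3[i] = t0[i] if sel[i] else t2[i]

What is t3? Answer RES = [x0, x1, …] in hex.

  t0: 5c 2d 6e db ce a4 42 17
  t1: 13 ce 24 a4 7d 42 9c 17
  t2: 17 9c 42 7d a4 24 ce 13
  t3: 5c 9c 6e db ce a4 42 13

RES = [ 0x5c  0x9c  0x6e  0xdb  0xce  0xa4  0x42  0x13 ]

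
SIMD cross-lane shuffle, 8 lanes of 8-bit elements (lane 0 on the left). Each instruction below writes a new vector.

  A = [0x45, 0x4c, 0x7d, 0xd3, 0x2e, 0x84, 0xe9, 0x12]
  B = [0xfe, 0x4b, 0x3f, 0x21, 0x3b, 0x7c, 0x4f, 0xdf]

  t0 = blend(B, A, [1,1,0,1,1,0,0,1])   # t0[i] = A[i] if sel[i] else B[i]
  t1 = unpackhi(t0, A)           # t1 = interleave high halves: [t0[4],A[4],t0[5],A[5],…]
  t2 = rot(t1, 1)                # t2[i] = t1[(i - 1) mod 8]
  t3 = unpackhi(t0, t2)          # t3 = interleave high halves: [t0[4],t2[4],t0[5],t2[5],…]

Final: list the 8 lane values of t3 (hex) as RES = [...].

RES = [ 0x2e  0x84  0x7c  0x4f  0x4f  0xe9  0x12  0x12 ]

  t0: 45 4c 3f d3 2e 7c 4f 12
  t1: 2e 2e 7c 84 4f e9 12 12
  t2: 12 2e 2e 7c 84 4f e9 12
  t3: 2e 84 7c 4f 4f e9 12 12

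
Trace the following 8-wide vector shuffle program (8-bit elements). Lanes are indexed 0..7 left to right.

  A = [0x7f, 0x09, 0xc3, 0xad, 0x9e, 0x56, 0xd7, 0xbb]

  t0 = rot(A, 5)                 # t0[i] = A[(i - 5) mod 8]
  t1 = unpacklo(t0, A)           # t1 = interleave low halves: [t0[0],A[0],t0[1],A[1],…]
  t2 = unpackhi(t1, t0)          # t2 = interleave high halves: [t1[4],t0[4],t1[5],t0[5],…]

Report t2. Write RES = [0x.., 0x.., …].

  t0: ad 9e 56 d7 bb 7f 09 c3
  t1: ad 7f 9e 09 56 c3 d7 ad
  t2: 56 bb c3 7f d7 09 ad c3

RES = [ 0x56  0xbb  0xc3  0x7f  0xd7  0x09  0xad  0xc3 ]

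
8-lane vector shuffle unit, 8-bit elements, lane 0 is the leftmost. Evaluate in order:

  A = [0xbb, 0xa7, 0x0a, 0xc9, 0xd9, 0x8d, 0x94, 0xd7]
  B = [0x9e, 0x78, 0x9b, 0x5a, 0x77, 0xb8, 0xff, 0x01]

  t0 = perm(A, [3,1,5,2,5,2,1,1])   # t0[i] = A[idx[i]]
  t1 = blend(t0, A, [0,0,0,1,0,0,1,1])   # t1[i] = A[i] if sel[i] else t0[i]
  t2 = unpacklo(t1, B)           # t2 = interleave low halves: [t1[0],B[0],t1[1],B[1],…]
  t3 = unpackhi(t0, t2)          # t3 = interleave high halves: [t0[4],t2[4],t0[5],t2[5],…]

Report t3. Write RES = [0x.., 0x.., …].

RES = [0x8d, 0x8d, 0x0a, 0x9b, 0xa7, 0xc9, 0xa7, 0x5a]

  t0: c9 a7 8d 0a 8d 0a a7 a7
  t1: c9 a7 8d c9 8d 0a 94 d7
  t2: c9 9e a7 78 8d 9b c9 5a
  t3: 8d 8d 0a 9b a7 c9 a7 5a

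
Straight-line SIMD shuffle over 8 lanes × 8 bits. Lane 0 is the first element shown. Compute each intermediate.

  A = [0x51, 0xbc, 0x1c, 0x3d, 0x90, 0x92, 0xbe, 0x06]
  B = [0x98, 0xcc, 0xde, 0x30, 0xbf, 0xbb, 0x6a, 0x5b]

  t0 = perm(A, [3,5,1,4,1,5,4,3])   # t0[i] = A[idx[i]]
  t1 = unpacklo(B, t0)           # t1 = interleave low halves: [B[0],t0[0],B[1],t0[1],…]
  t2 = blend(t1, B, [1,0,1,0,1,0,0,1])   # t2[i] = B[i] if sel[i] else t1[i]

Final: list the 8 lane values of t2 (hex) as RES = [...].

t0 = [0x3d, 0x92, 0xbc, 0x90, 0xbc, 0x92, 0x90, 0x3d]
t1 = [0x98, 0x3d, 0xcc, 0x92, 0xde, 0xbc, 0x30, 0x90]
t2 = [0x98, 0x3d, 0xde, 0x92, 0xbf, 0xbc, 0x30, 0x5b]

RES = [ 0x98  0x3d  0xde  0x92  0xbf  0xbc  0x30  0x5b ]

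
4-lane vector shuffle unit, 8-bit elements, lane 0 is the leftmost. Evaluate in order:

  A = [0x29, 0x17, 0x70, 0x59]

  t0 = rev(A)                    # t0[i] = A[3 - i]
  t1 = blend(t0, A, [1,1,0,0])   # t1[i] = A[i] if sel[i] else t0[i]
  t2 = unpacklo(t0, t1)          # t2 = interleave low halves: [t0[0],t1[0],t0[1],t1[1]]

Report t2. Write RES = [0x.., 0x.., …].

t0 = [0x59, 0x70, 0x17, 0x29]
t1 = [0x29, 0x17, 0x17, 0x29]
t2 = [0x59, 0x29, 0x70, 0x17]

RES = [ 0x59  0x29  0x70  0x17 ]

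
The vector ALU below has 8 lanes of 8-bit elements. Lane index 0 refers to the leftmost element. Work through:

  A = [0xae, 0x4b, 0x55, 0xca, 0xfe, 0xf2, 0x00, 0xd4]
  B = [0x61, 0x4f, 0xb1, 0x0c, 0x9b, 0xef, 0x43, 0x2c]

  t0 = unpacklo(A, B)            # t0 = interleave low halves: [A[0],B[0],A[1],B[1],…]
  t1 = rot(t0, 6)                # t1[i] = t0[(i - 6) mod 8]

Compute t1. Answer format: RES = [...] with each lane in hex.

RES = [ 0x4b  0x4f  0x55  0xb1  0xca  0x0c  0xae  0x61 ]

t0 = [0xae, 0x61, 0x4b, 0x4f, 0x55, 0xb1, 0xca, 0x0c]
t1 = [0x4b, 0x4f, 0x55, 0xb1, 0xca, 0x0c, 0xae, 0x61]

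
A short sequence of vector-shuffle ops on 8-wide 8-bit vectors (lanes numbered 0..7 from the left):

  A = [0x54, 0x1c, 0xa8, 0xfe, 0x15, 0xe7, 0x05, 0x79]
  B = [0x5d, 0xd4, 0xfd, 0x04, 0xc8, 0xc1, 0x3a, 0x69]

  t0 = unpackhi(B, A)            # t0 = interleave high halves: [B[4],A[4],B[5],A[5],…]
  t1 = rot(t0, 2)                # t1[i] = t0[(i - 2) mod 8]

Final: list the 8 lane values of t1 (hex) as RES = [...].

  t0: c8 15 c1 e7 3a 05 69 79
  t1: 69 79 c8 15 c1 e7 3a 05

RES = [0x69, 0x79, 0xc8, 0x15, 0xc1, 0xe7, 0x3a, 0x05]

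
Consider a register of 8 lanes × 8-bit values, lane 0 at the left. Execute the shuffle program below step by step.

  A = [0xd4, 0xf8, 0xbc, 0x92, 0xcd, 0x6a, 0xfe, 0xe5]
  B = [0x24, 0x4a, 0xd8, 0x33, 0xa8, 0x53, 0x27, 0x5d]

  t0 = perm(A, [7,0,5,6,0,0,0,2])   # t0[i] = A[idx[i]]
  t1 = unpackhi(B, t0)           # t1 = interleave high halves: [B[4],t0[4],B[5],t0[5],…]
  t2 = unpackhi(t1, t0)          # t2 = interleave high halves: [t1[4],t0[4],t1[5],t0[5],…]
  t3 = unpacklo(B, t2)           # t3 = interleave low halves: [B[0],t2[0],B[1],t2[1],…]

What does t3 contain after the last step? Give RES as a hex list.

RES = [0x24, 0x27, 0x4a, 0xd4, 0xd8, 0xd4, 0x33, 0xd4]

  t0: e5 d4 6a fe d4 d4 d4 bc
  t1: a8 d4 53 d4 27 d4 5d bc
  t2: 27 d4 d4 d4 5d d4 bc bc
  t3: 24 27 4a d4 d8 d4 33 d4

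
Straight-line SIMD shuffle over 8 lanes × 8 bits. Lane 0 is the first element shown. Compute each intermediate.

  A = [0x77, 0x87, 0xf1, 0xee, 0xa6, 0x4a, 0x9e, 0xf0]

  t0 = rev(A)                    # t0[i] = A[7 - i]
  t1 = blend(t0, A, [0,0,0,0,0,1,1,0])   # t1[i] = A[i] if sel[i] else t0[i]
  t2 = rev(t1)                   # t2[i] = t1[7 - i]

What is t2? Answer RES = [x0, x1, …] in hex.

RES = [0x77, 0x9e, 0x4a, 0xee, 0xa6, 0x4a, 0x9e, 0xf0]

  t0: f0 9e 4a a6 ee f1 87 77
  t1: f0 9e 4a a6 ee 4a 9e 77
  t2: 77 9e 4a ee a6 4a 9e f0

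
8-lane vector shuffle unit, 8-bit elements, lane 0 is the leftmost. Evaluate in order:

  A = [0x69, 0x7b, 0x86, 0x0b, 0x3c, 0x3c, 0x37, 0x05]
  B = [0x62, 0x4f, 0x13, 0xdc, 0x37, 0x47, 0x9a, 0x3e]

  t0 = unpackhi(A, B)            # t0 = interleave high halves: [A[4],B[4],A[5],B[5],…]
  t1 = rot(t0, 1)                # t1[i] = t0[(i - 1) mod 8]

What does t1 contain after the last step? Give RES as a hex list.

→ t0 |3c|37|3c|47|37|9a|05|3e|
→ t1 |3e|3c|37|3c|47|37|9a|05|

RES = [ 0x3e  0x3c  0x37  0x3c  0x47  0x37  0x9a  0x05 ]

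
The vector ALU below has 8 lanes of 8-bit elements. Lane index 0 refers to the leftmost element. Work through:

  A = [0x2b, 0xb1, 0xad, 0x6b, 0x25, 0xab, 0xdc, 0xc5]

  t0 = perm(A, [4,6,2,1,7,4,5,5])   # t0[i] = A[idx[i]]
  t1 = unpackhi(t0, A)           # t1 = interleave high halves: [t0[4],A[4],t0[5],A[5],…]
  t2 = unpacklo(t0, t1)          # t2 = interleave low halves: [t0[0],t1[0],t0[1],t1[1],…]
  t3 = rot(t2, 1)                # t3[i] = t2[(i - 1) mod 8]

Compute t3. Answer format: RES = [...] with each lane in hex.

RES = [ 0xab  0x25  0xc5  0xdc  0x25  0xad  0x25  0xb1 ]

→ t0 |25|dc|ad|b1|c5|25|ab|ab|
→ t1 |c5|25|25|ab|ab|dc|ab|c5|
→ t2 |25|c5|dc|25|ad|25|b1|ab|
→ t3 |ab|25|c5|dc|25|ad|25|b1|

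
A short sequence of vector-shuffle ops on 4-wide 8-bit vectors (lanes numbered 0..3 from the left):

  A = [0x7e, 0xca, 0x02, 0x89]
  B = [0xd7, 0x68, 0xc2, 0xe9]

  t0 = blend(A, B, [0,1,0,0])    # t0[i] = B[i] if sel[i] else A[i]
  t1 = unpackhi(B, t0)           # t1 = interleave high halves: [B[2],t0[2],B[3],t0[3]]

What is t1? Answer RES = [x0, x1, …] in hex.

  t0: 7e 68 02 89
  t1: c2 02 e9 89

RES = [ 0xc2  0x02  0xe9  0x89 ]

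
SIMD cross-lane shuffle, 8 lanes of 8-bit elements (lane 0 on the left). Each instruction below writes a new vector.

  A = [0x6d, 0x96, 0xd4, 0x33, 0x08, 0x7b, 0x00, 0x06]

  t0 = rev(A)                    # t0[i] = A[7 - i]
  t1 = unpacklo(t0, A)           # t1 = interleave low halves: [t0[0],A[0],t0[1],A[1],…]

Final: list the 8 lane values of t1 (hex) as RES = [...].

RES = [0x06, 0x6d, 0x00, 0x96, 0x7b, 0xd4, 0x08, 0x33]

→ t0 |06|00|7b|08|33|d4|96|6d|
→ t1 |06|6d|00|96|7b|d4|08|33|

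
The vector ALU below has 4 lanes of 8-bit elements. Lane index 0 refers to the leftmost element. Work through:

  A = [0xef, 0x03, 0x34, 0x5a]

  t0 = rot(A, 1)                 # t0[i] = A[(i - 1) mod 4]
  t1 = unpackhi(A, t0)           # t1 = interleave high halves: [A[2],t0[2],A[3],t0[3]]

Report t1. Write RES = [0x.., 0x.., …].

RES = [ 0x34  0x03  0x5a  0x34 ]

→ t0 |5a|ef|03|34|
→ t1 |34|03|5a|34|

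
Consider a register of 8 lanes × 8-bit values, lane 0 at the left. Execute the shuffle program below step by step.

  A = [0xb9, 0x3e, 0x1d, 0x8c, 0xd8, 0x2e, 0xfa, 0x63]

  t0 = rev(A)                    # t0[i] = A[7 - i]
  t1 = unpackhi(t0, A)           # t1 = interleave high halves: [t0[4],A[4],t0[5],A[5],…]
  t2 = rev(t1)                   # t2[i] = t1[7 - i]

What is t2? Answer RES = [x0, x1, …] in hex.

  t0: 63 fa 2e d8 8c 1d 3e b9
  t1: 8c d8 1d 2e 3e fa b9 63
  t2: 63 b9 fa 3e 2e 1d d8 8c

RES = [0x63, 0xb9, 0xfa, 0x3e, 0x2e, 0x1d, 0xd8, 0x8c]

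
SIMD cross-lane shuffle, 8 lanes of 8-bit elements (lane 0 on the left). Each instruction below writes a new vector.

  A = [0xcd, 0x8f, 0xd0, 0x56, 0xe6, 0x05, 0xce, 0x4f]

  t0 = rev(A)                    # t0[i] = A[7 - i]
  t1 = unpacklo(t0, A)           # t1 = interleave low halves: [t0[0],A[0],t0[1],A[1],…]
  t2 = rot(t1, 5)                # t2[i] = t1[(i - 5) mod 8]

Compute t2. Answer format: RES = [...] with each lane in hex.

  t0: 4f ce 05 e6 56 d0 8f cd
  t1: 4f cd ce 8f 05 d0 e6 56
  t2: 8f 05 d0 e6 56 4f cd ce

RES = [ 0x8f  0x05  0xd0  0xe6  0x56  0x4f  0xcd  0xce ]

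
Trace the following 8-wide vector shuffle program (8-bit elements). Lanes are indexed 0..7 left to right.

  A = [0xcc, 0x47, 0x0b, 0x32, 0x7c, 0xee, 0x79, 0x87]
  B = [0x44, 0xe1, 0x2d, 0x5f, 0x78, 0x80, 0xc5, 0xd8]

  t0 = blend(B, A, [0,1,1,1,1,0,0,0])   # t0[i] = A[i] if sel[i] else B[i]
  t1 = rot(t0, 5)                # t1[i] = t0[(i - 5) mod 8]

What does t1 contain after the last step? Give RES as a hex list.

RES = [ 0x32  0x7c  0x80  0xc5  0xd8  0x44  0x47  0x0b ]

t0 = [0x44, 0x47, 0x0b, 0x32, 0x7c, 0x80, 0xc5, 0xd8]
t1 = [0x32, 0x7c, 0x80, 0xc5, 0xd8, 0x44, 0x47, 0x0b]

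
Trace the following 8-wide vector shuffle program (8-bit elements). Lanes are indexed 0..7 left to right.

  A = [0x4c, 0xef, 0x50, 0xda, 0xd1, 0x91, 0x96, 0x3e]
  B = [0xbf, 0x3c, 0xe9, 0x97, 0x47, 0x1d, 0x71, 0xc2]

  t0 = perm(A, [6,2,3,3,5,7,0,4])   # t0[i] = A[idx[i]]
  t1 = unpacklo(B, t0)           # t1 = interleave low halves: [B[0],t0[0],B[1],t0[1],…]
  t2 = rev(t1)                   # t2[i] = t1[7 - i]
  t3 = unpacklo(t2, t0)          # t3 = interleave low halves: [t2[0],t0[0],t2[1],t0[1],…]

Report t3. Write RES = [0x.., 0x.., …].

t0 = [0x96, 0x50, 0xda, 0xda, 0x91, 0x3e, 0x4c, 0xd1]
t1 = [0xbf, 0x96, 0x3c, 0x50, 0xe9, 0xda, 0x97, 0xda]
t2 = [0xda, 0x97, 0xda, 0xe9, 0x50, 0x3c, 0x96, 0xbf]
t3 = [0xda, 0x96, 0x97, 0x50, 0xda, 0xda, 0xe9, 0xda]

RES = [ 0xda  0x96  0x97  0x50  0xda  0xda  0xe9  0xda ]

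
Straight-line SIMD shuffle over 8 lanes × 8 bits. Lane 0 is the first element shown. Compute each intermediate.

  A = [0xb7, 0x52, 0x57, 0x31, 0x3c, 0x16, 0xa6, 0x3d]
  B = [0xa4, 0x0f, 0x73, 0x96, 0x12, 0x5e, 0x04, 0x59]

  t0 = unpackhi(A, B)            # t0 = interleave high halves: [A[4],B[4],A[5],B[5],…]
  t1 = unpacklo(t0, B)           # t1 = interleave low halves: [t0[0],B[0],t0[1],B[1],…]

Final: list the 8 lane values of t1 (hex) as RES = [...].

t0 = [0x3c, 0x12, 0x16, 0x5e, 0xa6, 0x04, 0x3d, 0x59]
t1 = [0x3c, 0xa4, 0x12, 0x0f, 0x16, 0x73, 0x5e, 0x96]

RES = [ 0x3c  0xa4  0x12  0x0f  0x16  0x73  0x5e  0x96 ]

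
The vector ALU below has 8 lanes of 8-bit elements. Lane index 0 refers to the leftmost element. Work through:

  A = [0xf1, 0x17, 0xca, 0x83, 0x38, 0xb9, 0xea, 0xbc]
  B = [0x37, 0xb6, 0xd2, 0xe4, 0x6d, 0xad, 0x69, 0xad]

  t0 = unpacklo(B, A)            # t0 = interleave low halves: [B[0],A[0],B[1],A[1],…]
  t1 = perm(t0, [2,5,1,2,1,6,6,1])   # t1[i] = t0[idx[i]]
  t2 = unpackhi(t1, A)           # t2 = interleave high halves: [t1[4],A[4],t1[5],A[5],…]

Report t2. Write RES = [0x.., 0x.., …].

RES = [0xf1, 0x38, 0xe4, 0xb9, 0xe4, 0xea, 0xf1, 0xbc]

  t0: 37 f1 b6 17 d2 ca e4 83
  t1: b6 ca f1 b6 f1 e4 e4 f1
  t2: f1 38 e4 b9 e4 ea f1 bc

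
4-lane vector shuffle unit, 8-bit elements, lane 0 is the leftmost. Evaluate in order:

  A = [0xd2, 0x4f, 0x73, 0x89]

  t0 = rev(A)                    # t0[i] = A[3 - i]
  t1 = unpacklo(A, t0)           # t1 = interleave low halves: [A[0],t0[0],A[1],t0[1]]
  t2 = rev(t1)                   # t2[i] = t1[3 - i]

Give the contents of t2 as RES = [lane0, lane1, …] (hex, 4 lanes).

RES = [ 0x73  0x4f  0x89  0xd2 ]

t0 = [0x89, 0x73, 0x4f, 0xd2]
t1 = [0xd2, 0x89, 0x4f, 0x73]
t2 = [0x73, 0x4f, 0x89, 0xd2]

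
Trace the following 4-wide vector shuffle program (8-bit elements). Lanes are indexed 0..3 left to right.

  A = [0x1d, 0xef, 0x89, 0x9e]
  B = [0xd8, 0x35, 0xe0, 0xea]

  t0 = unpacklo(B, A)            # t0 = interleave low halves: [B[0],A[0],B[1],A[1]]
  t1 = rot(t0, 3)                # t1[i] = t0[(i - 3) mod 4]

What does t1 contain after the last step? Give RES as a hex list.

RES = [0x1d, 0x35, 0xef, 0xd8]

  t0: d8 1d 35 ef
  t1: 1d 35 ef d8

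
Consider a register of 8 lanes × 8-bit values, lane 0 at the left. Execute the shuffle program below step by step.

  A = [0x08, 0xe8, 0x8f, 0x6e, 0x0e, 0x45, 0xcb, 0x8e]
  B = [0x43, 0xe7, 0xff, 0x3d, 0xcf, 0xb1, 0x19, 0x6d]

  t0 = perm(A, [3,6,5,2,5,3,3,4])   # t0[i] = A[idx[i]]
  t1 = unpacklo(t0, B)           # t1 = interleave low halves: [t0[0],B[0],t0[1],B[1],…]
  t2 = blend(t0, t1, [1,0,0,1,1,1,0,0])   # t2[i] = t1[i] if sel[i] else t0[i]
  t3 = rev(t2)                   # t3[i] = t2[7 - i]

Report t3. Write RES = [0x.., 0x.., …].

RES = [ 0x0e  0x6e  0xff  0x45  0xe7  0x45  0xcb  0x6e ]

  t0: 6e cb 45 8f 45 6e 6e 0e
  t1: 6e 43 cb e7 45 ff 8f 3d
  t2: 6e cb 45 e7 45 ff 6e 0e
  t3: 0e 6e ff 45 e7 45 cb 6e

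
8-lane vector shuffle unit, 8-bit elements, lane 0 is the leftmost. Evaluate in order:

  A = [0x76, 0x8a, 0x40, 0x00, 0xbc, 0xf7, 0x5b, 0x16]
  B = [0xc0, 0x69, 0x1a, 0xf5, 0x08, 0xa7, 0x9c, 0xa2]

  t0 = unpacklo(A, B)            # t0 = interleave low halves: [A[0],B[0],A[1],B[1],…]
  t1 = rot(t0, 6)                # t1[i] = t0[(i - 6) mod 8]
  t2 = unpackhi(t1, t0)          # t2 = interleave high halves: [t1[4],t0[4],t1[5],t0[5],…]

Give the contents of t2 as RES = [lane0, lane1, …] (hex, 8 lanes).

  t0: 76 c0 8a 69 40 1a 00 f5
  t1: 8a 69 40 1a 00 f5 76 c0
  t2: 00 40 f5 1a 76 00 c0 f5

RES = [ 0x00  0x40  0xf5  0x1a  0x76  0x00  0xc0  0xf5 ]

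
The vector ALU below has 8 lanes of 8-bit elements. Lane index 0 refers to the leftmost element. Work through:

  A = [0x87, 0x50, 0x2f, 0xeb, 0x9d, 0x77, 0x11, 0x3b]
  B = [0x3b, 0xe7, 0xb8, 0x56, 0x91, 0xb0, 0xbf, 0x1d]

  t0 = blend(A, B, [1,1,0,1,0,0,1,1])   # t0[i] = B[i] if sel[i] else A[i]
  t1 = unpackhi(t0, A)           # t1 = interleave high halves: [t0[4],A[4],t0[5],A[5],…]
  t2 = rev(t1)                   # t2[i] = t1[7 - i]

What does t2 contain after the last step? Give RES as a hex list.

→ t0 |3b|e7|2f|56|9d|77|bf|1d|
→ t1 |9d|9d|77|77|bf|11|1d|3b|
→ t2 |3b|1d|11|bf|77|77|9d|9d|

RES = [0x3b, 0x1d, 0x11, 0xbf, 0x77, 0x77, 0x9d, 0x9d]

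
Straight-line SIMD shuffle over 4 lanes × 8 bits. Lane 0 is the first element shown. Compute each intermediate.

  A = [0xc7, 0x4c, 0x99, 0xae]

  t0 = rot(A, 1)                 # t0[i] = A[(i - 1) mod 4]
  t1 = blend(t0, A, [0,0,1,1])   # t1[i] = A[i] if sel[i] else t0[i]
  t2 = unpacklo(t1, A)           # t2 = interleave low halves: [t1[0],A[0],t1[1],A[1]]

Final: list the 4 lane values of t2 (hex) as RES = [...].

→ t0 |ae|c7|4c|99|
→ t1 |ae|c7|99|ae|
→ t2 |ae|c7|c7|4c|

RES = [ 0xae  0xc7  0xc7  0x4c ]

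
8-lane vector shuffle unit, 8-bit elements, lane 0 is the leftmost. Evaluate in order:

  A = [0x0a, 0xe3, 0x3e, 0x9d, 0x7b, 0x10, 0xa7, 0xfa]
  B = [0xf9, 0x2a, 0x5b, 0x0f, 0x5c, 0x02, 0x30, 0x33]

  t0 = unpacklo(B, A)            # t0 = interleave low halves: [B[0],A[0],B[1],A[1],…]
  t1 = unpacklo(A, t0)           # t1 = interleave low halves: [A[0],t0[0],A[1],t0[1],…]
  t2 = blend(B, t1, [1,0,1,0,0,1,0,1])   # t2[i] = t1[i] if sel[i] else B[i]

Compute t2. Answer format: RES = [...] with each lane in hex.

t0 = [0xf9, 0x0a, 0x2a, 0xe3, 0x5b, 0x3e, 0x0f, 0x9d]
t1 = [0x0a, 0xf9, 0xe3, 0x0a, 0x3e, 0x2a, 0x9d, 0xe3]
t2 = [0x0a, 0x2a, 0xe3, 0x0f, 0x5c, 0x2a, 0x30, 0xe3]

RES = [ 0x0a  0x2a  0xe3  0x0f  0x5c  0x2a  0x30  0xe3 ]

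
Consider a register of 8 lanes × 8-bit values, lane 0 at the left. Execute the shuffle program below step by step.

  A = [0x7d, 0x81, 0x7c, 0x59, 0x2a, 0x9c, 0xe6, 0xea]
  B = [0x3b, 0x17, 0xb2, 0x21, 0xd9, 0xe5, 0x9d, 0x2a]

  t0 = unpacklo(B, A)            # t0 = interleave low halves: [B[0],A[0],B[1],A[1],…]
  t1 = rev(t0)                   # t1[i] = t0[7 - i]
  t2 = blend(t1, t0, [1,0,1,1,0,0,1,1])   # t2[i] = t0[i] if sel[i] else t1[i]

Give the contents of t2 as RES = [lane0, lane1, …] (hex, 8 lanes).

RES = [0x3b, 0x21, 0x17, 0x81, 0x81, 0x17, 0x21, 0x59]

→ t0 |3b|7d|17|81|b2|7c|21|59|
→ t1 |59|21|7c|b2|81|17|7d|3b|
→ t2 |3b|21|17|81|81|17|21|59|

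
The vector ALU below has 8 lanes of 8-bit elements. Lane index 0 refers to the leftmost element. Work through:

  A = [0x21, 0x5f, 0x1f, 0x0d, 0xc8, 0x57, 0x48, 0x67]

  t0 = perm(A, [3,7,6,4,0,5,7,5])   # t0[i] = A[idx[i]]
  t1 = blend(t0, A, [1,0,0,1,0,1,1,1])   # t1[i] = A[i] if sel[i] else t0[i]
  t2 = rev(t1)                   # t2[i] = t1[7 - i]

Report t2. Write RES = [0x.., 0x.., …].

  t0: 0d 67 48 c8 21 57 67 57
  t1: 21 67 48 0d 21 57 48 67
  t2: 67 48 57 21 0d 48 67 21

RES = [ 0x67  0x48  0x57  0x21  0x0d  0x48  0x67  0x21 ]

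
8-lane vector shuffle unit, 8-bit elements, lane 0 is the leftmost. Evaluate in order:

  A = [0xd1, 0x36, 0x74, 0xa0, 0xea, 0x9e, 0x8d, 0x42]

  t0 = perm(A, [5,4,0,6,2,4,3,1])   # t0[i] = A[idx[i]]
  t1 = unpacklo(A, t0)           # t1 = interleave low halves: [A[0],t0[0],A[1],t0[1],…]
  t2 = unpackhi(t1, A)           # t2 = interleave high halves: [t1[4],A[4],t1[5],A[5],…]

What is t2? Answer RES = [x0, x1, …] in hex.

→ t0 |9e|ea|d1|8d|74|ea|a0|36|
→ t1 |d1|9e|36|ea|74|d1|a0|8d|
→ t2 |74|ea|d1|9e|a0|8d|8d|42|

RES = [0x74, 0xea, 0xd1, 0x9e, 0xa0, 0x8d, 0x8d, 0x42]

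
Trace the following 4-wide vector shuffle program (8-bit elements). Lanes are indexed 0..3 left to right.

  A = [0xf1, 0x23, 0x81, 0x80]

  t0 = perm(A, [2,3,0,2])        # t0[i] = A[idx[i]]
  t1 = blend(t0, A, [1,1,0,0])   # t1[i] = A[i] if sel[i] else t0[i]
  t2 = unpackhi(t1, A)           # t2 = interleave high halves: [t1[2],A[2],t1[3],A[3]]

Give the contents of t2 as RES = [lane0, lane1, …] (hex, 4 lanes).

RES = [0xf1, 0x81, 0x81, 0x80]

→ t0 |81|80|f1|81|
→ t1 |f1|23|f1|81|
→ t2 |f1|81|81|80|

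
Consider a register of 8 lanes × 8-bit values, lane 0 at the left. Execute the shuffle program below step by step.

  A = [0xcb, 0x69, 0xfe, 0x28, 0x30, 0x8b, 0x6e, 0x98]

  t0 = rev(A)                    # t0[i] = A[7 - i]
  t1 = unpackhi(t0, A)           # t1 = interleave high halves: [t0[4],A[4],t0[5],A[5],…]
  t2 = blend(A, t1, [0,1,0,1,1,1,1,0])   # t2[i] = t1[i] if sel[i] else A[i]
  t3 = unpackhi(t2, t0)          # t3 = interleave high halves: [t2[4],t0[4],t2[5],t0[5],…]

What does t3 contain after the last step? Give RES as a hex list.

RES = [0x69, 0x28, 0x6e, 0xfe, 0xcb, 0x69, 0x98, 0xcb]

→ t0 |98|6e|8b|30|28|fe|69|cb|
→ t1 |28|30|fe|8b|69|6e|cb|98|
→ t2 |cb|30|fe|8b|69|6e|cb|98|
→ t3 |69|28|6e|fe|cb|69|98|cb|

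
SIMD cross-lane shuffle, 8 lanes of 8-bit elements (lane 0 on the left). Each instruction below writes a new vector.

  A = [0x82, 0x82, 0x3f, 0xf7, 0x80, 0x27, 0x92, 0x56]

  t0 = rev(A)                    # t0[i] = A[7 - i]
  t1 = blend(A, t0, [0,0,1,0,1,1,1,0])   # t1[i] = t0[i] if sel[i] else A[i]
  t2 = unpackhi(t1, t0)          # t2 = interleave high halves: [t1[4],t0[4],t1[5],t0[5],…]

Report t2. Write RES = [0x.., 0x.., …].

→ t0 |56|92|27|80|f7|3f|82|82|
→ t1 |82|82|27|f7|f7|3f|82|56|
→ t2 |f7|f7|3f|3f|82|82|56|82|

RES = [0xf7, 0xf7, 0x3f, 0x3f, 0x82, 0x82, 0x56, 0x82]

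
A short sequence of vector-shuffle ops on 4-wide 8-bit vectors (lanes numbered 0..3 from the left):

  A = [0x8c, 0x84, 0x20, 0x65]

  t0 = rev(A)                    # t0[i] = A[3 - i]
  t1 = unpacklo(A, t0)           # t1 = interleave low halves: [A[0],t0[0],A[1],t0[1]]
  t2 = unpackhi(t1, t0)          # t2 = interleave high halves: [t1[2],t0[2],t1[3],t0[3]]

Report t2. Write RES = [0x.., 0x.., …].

→ t0 |65|20|84|8c|
→ t1 |8c|65|84|20|
→ t2 |84|84|20|8c|

RES = [0x84, 0x84, 0x20, 0x8c]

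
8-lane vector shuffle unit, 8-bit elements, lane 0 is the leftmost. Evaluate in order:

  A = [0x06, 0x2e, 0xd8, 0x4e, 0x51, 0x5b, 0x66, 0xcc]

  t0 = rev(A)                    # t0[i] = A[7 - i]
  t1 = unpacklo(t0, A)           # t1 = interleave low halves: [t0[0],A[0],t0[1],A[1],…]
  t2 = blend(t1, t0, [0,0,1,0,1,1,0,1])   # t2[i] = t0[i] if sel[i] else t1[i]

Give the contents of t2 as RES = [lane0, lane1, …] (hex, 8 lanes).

→ t0 |cc|66|5b|51|4e|d8|2e|06|
→ t1 |cc|06|66|2e|5b|d8|51|4e|
→ t2 |cc|06|5b|2e|4e|d8|51|06|

RES = [ 0xcc  0x06  0x5b  0x2e  0x4e  0xd8  0x51  0x06 ]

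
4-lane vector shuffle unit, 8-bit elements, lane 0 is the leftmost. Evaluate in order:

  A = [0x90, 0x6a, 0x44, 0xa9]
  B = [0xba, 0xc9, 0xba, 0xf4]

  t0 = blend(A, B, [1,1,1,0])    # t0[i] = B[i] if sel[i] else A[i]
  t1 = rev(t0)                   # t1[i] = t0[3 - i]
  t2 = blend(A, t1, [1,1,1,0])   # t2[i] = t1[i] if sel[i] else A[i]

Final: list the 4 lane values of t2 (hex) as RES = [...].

  t0: ba c9 ba a9
  t1: a9 ba c9 ba
  t2: a9 ba c9 a9

RES = [0xa9, 0xba, 0xc9, 0xa9]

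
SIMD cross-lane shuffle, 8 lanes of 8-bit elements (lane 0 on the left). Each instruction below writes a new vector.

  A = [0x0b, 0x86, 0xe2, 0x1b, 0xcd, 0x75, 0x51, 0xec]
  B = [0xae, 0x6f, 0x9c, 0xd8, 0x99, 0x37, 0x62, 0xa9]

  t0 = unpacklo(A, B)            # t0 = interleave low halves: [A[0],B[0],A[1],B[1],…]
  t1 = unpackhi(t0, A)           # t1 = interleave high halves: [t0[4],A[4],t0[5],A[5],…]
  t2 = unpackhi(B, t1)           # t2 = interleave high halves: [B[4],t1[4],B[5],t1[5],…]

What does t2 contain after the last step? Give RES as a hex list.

RES = [0x99, 0x1b, 0x37, 0x51, 0x62, 0xd8, 0xa9, 0xec]

  t0: 0b ae 86 6f e2 9c 1b d8
  t1: e2 cd 9c 75 1b 51 d8 ec
  t2: 99 1b 37 51 62 d8 a9 ec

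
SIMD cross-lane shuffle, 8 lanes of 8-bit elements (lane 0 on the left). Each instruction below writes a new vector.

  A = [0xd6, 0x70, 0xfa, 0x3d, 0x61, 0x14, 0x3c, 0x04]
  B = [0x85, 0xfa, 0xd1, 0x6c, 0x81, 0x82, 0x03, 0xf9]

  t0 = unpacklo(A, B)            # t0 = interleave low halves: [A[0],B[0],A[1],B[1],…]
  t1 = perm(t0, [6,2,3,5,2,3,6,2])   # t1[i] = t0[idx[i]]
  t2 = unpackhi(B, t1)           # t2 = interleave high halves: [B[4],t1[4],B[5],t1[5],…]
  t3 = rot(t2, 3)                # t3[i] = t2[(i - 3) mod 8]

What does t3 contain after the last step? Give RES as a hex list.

t0 = [0xd6, 0x85, 0x70, 0xfa, 0xfa, 0xd1, 0x3d, 0x6c]
t1 = [0x3d, 0x70, 0xfa, 0xd1, 0x70, 0xfa, 0x3d, 0x70]
t2 = [0x81, 0x70, 0x82, 0xfa, 0x03, 0x3d, 0xf9, 0x70]
t3 = [0x3d, 0xf9, 0x70, 0x81, 0x70, 0x82, 0xfa, 0x03]

RES = [0x3d, 0xf9, 0x70, 0x81, 0x70, 0x82, 0xfa, 0x03]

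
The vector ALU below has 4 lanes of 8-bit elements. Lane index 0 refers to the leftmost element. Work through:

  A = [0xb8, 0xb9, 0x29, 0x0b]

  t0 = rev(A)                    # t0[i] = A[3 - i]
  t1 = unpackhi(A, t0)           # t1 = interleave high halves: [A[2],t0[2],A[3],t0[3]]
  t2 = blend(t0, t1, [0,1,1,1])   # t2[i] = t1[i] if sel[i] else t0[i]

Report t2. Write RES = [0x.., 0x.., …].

  t0: 0b 29 b9 b8
  t1: 29 b9 0b b8
  t2: 0b b9 0b b8

RES = [ 0x0b  0xb9  0x0b  0xb8 ]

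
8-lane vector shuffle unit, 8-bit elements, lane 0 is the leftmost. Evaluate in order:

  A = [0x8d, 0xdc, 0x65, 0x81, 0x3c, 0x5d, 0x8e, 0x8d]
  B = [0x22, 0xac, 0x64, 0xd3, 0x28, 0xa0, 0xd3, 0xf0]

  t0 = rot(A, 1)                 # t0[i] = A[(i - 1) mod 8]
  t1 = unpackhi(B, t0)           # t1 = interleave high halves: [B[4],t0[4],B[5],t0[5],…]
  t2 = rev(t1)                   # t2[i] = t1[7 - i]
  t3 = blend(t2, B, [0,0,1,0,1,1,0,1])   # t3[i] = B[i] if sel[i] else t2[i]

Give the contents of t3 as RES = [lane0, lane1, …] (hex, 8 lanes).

RES = [0x8e, 0xf0, 0x64, 0xd3, 0x28, 0xa0, 0x81, 0xf0]

→ t0 |8d|8d|dc|65|81|3c|5d|8e|
→ t1 |28|81|a0|3c|d3|5d|f0|8e|
→ t2 |8e|f0|5d|d3|3c|a0|81|28|
→ t3 |8e|f0|64|d3|28|a0|81|f0|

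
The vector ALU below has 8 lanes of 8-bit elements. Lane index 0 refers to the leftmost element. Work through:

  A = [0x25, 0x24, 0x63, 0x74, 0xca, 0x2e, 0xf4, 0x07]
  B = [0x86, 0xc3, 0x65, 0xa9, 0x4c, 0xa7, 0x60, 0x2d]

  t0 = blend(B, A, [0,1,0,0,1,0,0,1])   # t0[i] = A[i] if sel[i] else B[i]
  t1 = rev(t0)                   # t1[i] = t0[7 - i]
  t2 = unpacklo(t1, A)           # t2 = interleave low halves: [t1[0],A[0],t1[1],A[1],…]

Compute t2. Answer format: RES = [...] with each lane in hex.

RES = [ 0x07  0x25  0x60  0x24  0xa7  0x63  0xca  0x74 ]

→ t0 |86|24|65|a9|ca|a7|60|07|
→ t1 |07|60|a7|ca|a9|65|24|86|
→ t2 |07|25|60|24|a7|63|ca|74|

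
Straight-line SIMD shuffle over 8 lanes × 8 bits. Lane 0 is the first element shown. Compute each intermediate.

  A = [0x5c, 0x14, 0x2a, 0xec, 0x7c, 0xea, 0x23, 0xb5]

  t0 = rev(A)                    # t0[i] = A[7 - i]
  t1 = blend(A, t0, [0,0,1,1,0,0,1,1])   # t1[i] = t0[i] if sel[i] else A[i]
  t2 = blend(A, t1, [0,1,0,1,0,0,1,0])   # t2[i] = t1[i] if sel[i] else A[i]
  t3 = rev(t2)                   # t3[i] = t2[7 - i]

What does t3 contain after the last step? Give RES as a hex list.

→ t0 |b5|23|ea|7c|ec|2a|14|5c|
→ t1 |5c|14|ea|7c|7c|ea|14|5c|
→ t2 |5c|14|2a|7c|7c|ea|14|b5|
→ t3 |b5|14|ea|7c|7c|2a|14|5c|

RES = [0xb5, 0x14, 0xea, 0x7c, 0x7c, 0x2a, 0x14, 0x5c]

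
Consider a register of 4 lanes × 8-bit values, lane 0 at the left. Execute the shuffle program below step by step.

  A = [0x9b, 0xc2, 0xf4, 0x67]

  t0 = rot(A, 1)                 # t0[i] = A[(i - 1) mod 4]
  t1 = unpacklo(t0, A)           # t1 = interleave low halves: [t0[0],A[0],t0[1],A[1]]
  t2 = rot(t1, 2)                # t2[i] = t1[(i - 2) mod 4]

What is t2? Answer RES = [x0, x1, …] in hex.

RES = [0x9b, 0xc2, 0x67, 0x9b]

  t0: 67 9b c2 f4
  t1: 67 9b 9b c2
  t2: 9b c2 67 9b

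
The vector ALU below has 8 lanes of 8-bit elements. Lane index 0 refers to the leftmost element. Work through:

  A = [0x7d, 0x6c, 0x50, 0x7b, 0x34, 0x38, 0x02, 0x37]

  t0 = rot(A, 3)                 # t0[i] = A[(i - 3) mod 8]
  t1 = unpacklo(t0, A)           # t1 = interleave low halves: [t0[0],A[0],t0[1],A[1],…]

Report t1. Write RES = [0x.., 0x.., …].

t0 = [0x38, 0x02, 0x37, 0x7d, 0x6c, 0x50, 0x7b, 0x34]
t1 = [0x38, 0x7d, 0x02, 0x6c, 0x37, 0x50, 0x7d, 0x7b]

RES = [0x38, 0x7d, 0x02, 0x6c, 0x37, 0x50, 0x7d, 0x7b]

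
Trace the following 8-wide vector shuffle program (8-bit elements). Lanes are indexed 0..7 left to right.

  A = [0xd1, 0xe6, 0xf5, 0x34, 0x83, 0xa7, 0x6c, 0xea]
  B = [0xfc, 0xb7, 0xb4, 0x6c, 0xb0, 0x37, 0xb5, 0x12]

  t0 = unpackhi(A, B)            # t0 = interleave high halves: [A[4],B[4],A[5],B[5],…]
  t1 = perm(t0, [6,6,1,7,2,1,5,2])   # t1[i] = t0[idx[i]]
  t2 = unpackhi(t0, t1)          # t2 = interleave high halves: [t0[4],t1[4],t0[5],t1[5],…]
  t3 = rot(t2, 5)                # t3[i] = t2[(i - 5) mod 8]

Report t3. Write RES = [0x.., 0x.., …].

  t0: 83 b0 a7 37 6c b5 ea 12
  t1: ea ea b0 12 a7 b0 b5 a7
  t2: 6c a7 b5 b0 ea b5 12 a7
  t3: b0 ea b5 12 a7 6c a7 b5

RES = [ 0xb0  0xea  0xb5  0x12  0xa7  0x6c  0xa7  0xb5 ]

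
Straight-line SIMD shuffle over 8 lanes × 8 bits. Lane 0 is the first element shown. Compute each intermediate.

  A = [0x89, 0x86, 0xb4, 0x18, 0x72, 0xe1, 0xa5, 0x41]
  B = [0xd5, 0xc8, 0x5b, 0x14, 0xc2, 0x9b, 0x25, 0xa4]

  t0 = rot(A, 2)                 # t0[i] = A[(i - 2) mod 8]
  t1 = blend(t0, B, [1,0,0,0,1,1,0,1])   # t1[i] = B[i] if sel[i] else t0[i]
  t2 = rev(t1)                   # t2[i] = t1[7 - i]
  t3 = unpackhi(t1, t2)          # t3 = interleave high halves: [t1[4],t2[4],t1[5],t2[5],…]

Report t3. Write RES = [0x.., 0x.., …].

t0 = [0xa5, 0x41, 0x89, 0x86, 0xb4, 0x18, 0x72, 0xe1]
t1 = [0xd5, 0x41, 0x89, 0x86, 0xc2, 0x9b, 0x72, 0xa4]
t2 = [0xa4, 0x72, 0x9b, 0xc2, 0x86, 0x89, 0x41, 0xd5]
t3 = [0xc2, 0x86, 0x9b, 0x89, 0x72, 0x41, 0xa4, 0xd5]

RES = [ 0xc2  0x86  0x9b  0x89  0x72  0x41  0xa4  0xd5 ]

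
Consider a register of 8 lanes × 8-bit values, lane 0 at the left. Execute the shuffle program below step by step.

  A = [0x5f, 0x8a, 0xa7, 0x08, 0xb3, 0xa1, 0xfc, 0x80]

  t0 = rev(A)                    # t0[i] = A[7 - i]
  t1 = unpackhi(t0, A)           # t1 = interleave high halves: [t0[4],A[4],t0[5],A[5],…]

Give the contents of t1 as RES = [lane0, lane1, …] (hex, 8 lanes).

RES = [0x08, 0xb3, 0xa7, 0xa1, 0x8a, 0xfc, 0x5f, 0x80]

  t0: 80 fc a1 b3 08 a7 8a 5f
  t1: 08 b3 a7 a1 8a fc 5f 80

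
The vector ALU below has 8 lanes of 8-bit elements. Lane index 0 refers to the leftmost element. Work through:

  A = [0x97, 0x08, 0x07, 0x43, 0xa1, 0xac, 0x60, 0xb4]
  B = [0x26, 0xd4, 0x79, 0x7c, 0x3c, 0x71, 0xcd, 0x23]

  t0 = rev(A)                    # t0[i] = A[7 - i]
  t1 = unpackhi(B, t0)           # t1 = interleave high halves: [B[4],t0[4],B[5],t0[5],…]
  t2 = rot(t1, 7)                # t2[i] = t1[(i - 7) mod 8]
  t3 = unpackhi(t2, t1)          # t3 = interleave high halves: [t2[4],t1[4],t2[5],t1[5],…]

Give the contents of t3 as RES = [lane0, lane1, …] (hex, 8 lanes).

RES = [0x08, 0xcd, 0x23, 0x08, 0x97, 0x23, 0x3c, 0x97]

→ t0 |b4|60|ac|a1|43|07|08|97|
→ t1 |3c|43|71|07|cd|08|23|97|
→ t2 |43|71|07|cd|08|23|97|3c|
→ t3 |08|cd|23|08|97|23|3c|97|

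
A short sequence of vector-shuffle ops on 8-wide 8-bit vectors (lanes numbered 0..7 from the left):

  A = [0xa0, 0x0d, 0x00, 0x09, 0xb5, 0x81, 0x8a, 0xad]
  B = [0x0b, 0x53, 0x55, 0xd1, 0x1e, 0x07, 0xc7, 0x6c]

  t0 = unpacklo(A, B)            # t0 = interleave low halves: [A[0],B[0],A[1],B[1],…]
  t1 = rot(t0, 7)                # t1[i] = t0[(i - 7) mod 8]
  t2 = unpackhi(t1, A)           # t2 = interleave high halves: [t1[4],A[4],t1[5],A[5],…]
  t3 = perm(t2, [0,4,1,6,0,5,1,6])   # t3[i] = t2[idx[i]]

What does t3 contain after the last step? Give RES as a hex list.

RES = [0x55, 0xd1, 0xb5, 0xa0, 0x55, 0x8a, 0xb5, 0xa0]

→ t0 |a0|0b|0d|53|00|55|09|d1|
→ t1 |0b|0d|53|00|55|09|d1|a0|
→ t2 |55|b5|09|81|d1|8a|a0|ad|
→ t3 |55|d1|b5|a0|55|8a|b5|a0|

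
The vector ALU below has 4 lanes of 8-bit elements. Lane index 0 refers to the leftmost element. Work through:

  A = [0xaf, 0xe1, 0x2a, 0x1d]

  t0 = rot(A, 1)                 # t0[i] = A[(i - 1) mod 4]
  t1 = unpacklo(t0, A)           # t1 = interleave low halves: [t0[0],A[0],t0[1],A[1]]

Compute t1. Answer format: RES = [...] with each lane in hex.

RES = [0x1d, 0xaf, 0xaf, 0xe1]

t0 = [0x1d, 0xaf, 0xe1, 0x2a]
t1 = [0x1d, 0xaf, 0xaf, 0xe1]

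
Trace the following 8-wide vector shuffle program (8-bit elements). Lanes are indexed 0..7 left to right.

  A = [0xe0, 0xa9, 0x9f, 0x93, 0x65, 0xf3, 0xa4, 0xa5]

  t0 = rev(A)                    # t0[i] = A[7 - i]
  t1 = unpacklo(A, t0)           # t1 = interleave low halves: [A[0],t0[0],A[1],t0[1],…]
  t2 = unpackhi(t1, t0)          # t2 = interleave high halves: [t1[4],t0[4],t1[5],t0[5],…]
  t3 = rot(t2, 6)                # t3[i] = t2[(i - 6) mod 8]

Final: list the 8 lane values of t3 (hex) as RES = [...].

  t0: a5 a4 f3 65 93 9f a9 e0
  t1: e0 a5 a9 a4 9f f3 93 65
  t2: 9f 93 f3 9f 93 a9 65 e0
  t3: f3 9f 93 a9 65 e0 9f 93

RES = [ 0xf3  0x9f  0x93  0xa9  0x65  0xe0  0x9f  0x93 ]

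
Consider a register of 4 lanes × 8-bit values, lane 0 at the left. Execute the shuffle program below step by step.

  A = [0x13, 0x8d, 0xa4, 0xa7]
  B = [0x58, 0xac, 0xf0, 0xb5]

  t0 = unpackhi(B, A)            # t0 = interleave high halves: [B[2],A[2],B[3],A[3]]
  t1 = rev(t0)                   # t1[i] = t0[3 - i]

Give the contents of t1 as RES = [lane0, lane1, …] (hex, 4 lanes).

→ t0 |f0|a4|b5|a7|
→ t1 |a7|b5|a4|f0|

RES = [0xa7, 0xb5, 0xa4, 0xf0]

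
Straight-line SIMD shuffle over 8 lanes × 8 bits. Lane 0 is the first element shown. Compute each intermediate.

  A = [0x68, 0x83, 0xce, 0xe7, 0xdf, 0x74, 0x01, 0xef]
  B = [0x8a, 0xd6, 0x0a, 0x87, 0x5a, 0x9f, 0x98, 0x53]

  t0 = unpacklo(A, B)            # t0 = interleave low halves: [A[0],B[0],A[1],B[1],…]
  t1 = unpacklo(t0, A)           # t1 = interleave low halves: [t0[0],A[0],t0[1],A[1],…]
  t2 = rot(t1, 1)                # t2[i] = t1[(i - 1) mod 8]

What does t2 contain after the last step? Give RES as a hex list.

RES = [0xe7, 0x68, 0x68, 0x8a, 0x83, 0x83, 0xce, 0xd6]

t0 = [0x68, 0x8a, 0x83, 0xd6, 0xce, 0x0a, 0xe7, 0x87]
t1 = [0x68, 0x68, 0x8a, 0x83, 0x83, 0xce, 0xd6, 0xe7]
t2 = [0xe7, 0x68, 0x68, 0x8a, 0x83, 0x83, 0xce, 0xd6]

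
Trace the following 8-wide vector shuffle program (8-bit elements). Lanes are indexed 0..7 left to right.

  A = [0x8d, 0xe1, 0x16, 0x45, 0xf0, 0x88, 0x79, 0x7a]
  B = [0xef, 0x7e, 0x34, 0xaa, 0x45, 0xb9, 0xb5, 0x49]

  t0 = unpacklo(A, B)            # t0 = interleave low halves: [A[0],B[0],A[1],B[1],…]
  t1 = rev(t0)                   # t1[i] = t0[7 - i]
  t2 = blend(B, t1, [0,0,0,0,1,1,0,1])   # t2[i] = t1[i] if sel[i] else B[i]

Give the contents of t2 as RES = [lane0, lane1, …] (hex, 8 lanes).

RES = [0xef, 0x7e, 0x34, 0xaa, 0x7e, 0xe1, 0xb5, 0x8d]

  t0: 8d ef e1 7e 16 34 45 aa
  t1: aa 45 34 16 7e e1 ef 8d
  t2: ef 7e 34 aa 7e e1 b5 8d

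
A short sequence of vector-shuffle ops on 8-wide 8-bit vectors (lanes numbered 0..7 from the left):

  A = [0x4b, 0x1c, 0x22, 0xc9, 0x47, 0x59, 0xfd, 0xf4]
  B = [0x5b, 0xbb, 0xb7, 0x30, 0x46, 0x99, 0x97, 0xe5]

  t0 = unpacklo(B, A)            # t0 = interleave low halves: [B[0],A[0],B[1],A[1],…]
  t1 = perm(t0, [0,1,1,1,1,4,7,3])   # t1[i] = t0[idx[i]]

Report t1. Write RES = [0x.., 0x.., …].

  t0: 5b 4b bb 1c b7 22 30 c9
  t1: 5b 4b 4b 4b 4b b7 c9 1c

RES = [0x5b, 0x4b, 0x4b, 0x4b, 0x4b, 0xb7, 0xc9, 0x1c]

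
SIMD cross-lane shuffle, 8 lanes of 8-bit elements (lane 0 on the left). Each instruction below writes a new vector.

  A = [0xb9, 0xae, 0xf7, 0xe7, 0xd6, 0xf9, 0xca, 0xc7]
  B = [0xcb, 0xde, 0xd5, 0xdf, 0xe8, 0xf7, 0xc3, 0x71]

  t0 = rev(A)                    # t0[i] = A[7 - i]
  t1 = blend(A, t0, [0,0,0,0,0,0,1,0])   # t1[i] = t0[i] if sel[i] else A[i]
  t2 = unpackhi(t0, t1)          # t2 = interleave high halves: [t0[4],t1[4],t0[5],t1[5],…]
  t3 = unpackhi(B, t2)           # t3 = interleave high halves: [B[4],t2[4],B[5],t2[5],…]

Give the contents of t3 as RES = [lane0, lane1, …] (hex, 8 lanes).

RES = [ 0xe8  0xae  0xf7  0xae  0xc3  0xb9  0x71  0xc7 ]

→ t0 |c7|ca|f9|d6|e7|f7|ae|b9|
→ t1 |b9|ae|f7|e7|d6|f9|ae|c7|
→ t2 |e7|d6|f7|f9|ae|ae|b9|c7|
→ t3 |e8|ae|f7|ae|c3|b9|71|c7|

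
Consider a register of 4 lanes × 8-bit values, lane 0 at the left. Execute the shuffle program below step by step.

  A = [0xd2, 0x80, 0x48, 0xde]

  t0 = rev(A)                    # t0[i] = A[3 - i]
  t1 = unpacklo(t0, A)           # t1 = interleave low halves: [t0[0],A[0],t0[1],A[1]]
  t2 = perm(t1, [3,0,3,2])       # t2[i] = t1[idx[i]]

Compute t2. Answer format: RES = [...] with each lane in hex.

RES = [ 0x80  0xde  0x80  0x48 ]

→ t0 |de|48|80|d2|
→ t1 |de|d2|48|80|
→ t2 |80|de|80|48|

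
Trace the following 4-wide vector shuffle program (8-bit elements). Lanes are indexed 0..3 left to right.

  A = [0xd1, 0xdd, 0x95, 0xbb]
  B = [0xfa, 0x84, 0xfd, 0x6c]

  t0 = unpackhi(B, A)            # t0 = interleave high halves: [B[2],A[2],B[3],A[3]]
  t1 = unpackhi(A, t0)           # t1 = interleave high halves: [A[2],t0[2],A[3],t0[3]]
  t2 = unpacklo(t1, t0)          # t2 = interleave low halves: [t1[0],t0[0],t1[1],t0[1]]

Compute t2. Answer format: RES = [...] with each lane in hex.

  t0: fd 95 6c bb
  t1: 95 6c bb bb
  t2: 95 fd 6c 95

RES = [ 0x95  0xfd  0x6c  0x95 ]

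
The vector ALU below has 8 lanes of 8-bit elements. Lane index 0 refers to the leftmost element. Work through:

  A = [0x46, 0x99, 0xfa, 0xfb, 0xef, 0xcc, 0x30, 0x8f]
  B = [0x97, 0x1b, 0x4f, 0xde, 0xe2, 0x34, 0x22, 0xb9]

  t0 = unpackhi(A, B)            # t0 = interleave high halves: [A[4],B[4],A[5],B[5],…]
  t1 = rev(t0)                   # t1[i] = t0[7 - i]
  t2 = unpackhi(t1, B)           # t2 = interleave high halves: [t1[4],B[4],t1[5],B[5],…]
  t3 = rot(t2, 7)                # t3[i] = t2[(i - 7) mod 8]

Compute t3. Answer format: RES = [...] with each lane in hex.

RES = [0xe2, 0xcc, 0x34, 0xe2, 0x22, 0xef, 0xb9, 0x34]

t0 = [0xef, 0xe2, 0xcc, 0x34, 0x30, 0x22, 0x8f, 0xb9]
t1 = [0xb9, 0x8f, 0x22, 0x30, 0x34, 0xcc, 0xe2, 0xef]
t2 = [0x34, 0xe2, 0xcc, 0x34, 0xe2, 0x22, 0xef, 0xb9]
t3 = [0xe2, 0xcc, 0x34, 0xe2, 0x22, 0xef, 0xb9, 0x34]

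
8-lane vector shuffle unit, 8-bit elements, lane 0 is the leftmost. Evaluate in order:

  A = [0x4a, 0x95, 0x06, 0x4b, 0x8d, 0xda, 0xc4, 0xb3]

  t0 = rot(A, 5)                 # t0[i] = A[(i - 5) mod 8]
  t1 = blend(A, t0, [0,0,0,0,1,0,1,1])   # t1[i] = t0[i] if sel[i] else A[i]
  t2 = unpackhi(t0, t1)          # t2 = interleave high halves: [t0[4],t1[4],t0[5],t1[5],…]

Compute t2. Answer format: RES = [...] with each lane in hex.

→ t0 |4b|8d|da|c4|b3|4a|95|06|
→ t1 |4a|95|06|4b|b3|da|95|06|
→ t2 |b3|b3|4a|da|95|95|06|06|

RES = [ 0xb3  0xb3  0x4a  0xda  0x95  0x95  0x06  0x06 ]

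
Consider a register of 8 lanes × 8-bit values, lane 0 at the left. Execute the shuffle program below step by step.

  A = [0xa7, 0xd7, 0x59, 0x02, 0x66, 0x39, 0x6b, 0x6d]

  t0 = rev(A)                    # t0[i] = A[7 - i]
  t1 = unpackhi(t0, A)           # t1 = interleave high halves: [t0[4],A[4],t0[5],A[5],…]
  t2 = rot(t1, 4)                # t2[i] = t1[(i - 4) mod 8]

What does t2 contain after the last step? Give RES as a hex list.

RES = [ 0xd7  0x6b  0xa7  0x6d  0x02  0x66  0x59  0x39 ]

→ t0 |6d|6b|39|66|02|59|d7|a7|
→ t1 |02|66|59|39|d7|6b|a7|6d|
→ t2 |d7|6b|a7|6d|02|66|59|39|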